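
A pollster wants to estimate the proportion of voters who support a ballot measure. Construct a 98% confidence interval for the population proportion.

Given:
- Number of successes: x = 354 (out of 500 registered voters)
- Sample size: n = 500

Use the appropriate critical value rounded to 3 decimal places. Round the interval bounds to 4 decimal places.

Sample proportion: p̂ = 354/500 = 0.708000

Check conditions for normal approximation:
  np̂ = 354 ≥ 10 ✓
  n(1-p̂) = 146 ≥ 10 ✓

The sample is large enough, so use a z-interval (normal approximation) for the proportion.

For 98% confidence, z* = 2.326 (from standard normal table)

Standard error: SE = √(p̂(1-p̂)/n) = √(0.708000×0.292000/500) = 0.02033401

Margin of error: E = z* × SE = 2.326 × 0.02033401 = 0.047297

Z-interval: p̂ ± E = 0.708000 ± 0.047297 = (0.660703, 0.755297)

Rounded to 4 decimal places:

(0.6607, 0.7553)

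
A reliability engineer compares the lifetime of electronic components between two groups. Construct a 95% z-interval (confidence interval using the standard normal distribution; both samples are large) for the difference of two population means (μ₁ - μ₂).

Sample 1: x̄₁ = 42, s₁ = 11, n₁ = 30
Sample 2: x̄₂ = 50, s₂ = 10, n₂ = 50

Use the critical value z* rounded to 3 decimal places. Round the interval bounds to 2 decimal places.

Both samples are large (n₁ = 30 ≥ 30, n₂ = 50 ≥ 30), so a z-interval for the difference of means applies.

Point estimate: x̄₁ - x̄₂ = 42 - 50 = -8

Standard error: SE = √(s₁²/n₁ + s₂²/n₂)
= √(11²/30 + 10²/50)
= √(4.033333 + 2.000000)
= 2.456284

For 95% confidence, z* = 1.96 (from standard normal table)
Margin of error: E = z* × SE = 1.96 × 2.456284 = 4.8143

Z-interval: (x̄₁ - x̄₂) ± E = -8 ± 4.8143 = (-12.8143, -3.1857)

Rounded to 2 decimal places:

(-12.81, -3.19)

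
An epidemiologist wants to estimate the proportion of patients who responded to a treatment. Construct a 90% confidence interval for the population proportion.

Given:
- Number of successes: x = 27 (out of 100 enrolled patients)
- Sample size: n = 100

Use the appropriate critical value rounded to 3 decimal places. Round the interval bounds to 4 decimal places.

Sample proportion: p̂ = 27/100 = 0.270000

Check conditions for normal approximation:
  np̂ = 27 ≥ 10 ✓
  n(1-p̂) = 73 ≥ 10 ✓

The sample is large enough, so use a z-interval (normal approximation) for the proportion.

For 90% confidence, z* = 1.645 (from standard normal table)

Standard error: SE = √(p̂(1-p̂)/n) = √(0.270000×0.730000/100) = 0.04439595

Margin of error: E = z* × SE = 1.645 × 0.04439595 = 0.073031

Z-interval: p̂ ± E = 0.270000 ± 0.073031 = (0.196969, 0.343031)

Rounded to 4 decimal places:

(0.1970, 0.3430)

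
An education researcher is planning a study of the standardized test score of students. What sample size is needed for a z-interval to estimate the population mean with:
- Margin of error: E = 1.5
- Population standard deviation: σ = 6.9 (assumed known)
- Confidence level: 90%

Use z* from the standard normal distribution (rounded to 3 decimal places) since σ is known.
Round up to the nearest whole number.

Using z* since population σ is known (z-interval formula).

For 90% confidence, z* = 1.645 (from standard normal table)

Sample size formula for z-interval: n = (z*σ/E)²

n = (1.645 × 6.9 / 1.5)²
  = (7.567000)²
  = 57.2595

Round up to the nearest whole number: n = 58

58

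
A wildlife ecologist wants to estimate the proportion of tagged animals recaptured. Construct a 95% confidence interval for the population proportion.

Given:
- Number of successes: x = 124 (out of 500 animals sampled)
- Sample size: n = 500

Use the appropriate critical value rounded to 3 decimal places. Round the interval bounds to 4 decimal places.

Sample proportion: p̂ = 124/500 = 0.248000

Check conditions for normal approximation:
  np̂ = 124 ≥ 10 ✓
  n(1-p̂) = 376 ≥ 10 ✓

The sample is large enough, so use a z-interval (normal approximation) for the proportion.

For 95% confidence, z* = 1.96 (from standard normal table)

Standard error: SE = √(p̂(1-p̂)/n) = √(0.248000×0.752000/500) = 0.01931300

Margin of error: E = z* × SE = 1.96 × 0.01931300 = 0.037853

Z-interval: p̂ ± E = 0.248000 ± 0.037853 = (0.210147, 0.285853)

Rounded to 4 decimal places:

(0.2101, 0.2859)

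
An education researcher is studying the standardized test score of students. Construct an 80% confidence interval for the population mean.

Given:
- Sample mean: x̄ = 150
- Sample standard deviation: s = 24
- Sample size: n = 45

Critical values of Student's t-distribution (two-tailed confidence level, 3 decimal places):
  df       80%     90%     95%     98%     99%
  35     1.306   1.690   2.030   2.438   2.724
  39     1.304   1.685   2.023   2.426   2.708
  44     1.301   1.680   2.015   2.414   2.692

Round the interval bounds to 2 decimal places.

The population standard deviation σ is unknown (only the sample standard deviation s is given), so use a t-interval with df = n - 1 = 45 - 1 = 44.

For 80% confidence with df = 44, t* = 1.301 (from t-table)

Standard error: SE = s/√n = 24/√45 = 3.577709

Margin of error: E = t* × SE = 1.301 × 3.577709 = 4.6546

T-interval: x̄ ± E = 150 ± 4.6546 = (145.3454, 154.6546)

Rounded to 2 decimal places:

(145.35, 154.65)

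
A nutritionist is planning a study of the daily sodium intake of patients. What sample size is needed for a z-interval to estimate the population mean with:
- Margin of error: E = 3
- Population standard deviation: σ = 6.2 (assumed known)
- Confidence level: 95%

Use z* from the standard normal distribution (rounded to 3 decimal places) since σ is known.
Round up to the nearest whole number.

Using z* since population σ is known (z-interval formula).

For 95% confidence, z* = 1.96 (from standard normal table)

Sample size formula for z-interval: n = (z*σ/E)²

n = (1.96 × 6.2 / 3)²
  = (4.050667)²
  = 16.4079

Round up to the nearest whole number: n = 17

17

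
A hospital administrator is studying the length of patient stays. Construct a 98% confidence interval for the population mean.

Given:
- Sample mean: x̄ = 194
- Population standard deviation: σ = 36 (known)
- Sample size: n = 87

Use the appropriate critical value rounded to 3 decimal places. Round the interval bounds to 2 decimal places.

The population standard deviation σ is known, so use a z-interval (standard normal critical value).

For 98% confidence, z* = 2.326 (from standard normal table)

Standard error: SE = σ/√n = 36/√87 = 3.859605

Margin of error: E = z* × SE = 2.326 × 3.859605 = 8.9774

Z-interval: x̄ ± E = 194 ± 8.9774 = (185.0226, 202.9774)

Rounded to 2 decimal places:

(185.02, 202.98)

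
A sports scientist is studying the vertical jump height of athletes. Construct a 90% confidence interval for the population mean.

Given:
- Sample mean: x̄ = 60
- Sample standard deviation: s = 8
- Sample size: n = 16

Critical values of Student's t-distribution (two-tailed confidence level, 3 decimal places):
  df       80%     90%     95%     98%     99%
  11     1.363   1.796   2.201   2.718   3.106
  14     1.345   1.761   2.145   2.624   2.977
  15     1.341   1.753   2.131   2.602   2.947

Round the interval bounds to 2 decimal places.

The population standard deviation σ is unknown (only the sample standard deviation s is given), so use a t-interval with df = n - 1 = 16 - 1 = 15.

For 90% confidence with df = 15, t* = 1.753 (from t-table)

Standard error: SE = s/√n = 8/√16 = 2.000000

Margin of error: E = t* × SE = 1.753 × 2.000000 = 3.5060

T-interval: x̄ ± E = 60 ± 3.5060 = (56.4940, 63.5060)

Rounded to 2 decimal places:

(56.49, 63.51)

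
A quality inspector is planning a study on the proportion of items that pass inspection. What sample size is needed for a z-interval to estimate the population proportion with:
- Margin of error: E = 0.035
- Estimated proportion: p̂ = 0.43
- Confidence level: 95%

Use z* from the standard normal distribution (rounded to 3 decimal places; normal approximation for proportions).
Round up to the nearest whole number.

Using z* for proportion z-interval (normal approximation).

For 95% confidence, z* = 1.96 (from standard normal table)

Sample size formula for proportion z-interval: n = z*²p̂(1-p̂)/E²

n = 1.96² × 0.43 × 0.57 / 0.035²
  = 3.8416 × 0.2451 / 0.001225
  = 768.6336

Round up to the nearest whole number: n = 769

769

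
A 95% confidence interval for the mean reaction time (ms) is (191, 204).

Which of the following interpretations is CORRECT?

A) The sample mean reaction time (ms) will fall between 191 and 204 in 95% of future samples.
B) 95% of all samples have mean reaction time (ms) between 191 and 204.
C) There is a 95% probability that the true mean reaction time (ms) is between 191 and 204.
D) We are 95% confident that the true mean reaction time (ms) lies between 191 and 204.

A confidence interval represents our confidence in the procedure, not a probability statement about the parameter.

Key concept: If we repeated this sampling process many times and computed a 95% CI each time, about 95% of those intervals would contain the true population parameter.

For this specific interval (191, 204):
- Midpoint (point estimate): 197.5
- Margin of error: 6.5

The correct interpretation is the one stating confidence that the true parameter lies in the interval — option D.

D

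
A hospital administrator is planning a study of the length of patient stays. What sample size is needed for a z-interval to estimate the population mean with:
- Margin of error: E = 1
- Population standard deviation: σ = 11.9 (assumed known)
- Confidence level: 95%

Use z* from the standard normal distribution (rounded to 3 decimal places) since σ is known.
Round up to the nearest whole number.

Using z* since population σ is known (z-interval formula).

For 95% confidence, z* = 1.96 (from standard normal table)

Sample size formula for z-interval: n = (z*σ/E)²

n = (1.96 × 11.9 / 1)²
  = (23.324000)²
  = 544.0090

Round up to the nearest whole number: n = 545

545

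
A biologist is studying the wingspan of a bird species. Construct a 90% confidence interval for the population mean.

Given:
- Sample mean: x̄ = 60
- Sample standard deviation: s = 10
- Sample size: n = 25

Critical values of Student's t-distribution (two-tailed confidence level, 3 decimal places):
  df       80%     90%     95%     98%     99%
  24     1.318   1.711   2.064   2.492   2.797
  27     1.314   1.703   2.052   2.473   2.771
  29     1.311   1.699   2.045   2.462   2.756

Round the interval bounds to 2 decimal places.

The population standard deviation σ is unknown (only the sample standard deviation s is given), so use a t-interval with df = n - 1 = 25 - 1 = 24.

For 90% confidence with df = 24, t* = 1.711 (from t-table)

Standard error: SE = s/√n = 10/√25 = 2.000000

Margin of error: E = t* × SE = 1.711 × 2.000000 = 3.4220

T-interval: x̄ ± E = 60 ± 3.4220 = (56.5780, 63.4220)

Rounded to 2 decimal places:

(56.58, 63.42)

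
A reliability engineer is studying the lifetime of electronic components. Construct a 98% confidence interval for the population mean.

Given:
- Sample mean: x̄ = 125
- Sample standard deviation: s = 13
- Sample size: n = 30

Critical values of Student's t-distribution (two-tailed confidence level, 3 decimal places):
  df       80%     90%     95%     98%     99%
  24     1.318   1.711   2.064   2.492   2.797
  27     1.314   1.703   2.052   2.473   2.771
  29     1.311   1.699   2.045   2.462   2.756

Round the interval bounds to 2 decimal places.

The population standard deviation σ is unknown (only the sample standard deviation s is given), so use a t-interval with df = n - 1 = 30 - 1 = 29.

For 98% confidence with df = 29, t* = 2.462 (from t-table)

Standard error: SE = s/√n = 13/√30 = 2.373464

Margin of error: E = t* × SE = 2.462 × 2.373464 = 5.8435

T-interval: x̄ ± E = 125 ± 5.8435 = (119.1565, 130.8435)

Rounded to 2 decimal places:

(119.16, 130.84)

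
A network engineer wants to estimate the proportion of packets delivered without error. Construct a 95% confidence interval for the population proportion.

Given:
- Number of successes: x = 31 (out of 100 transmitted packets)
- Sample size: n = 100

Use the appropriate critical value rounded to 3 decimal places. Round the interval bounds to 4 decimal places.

Sample proportion: p̂ = 31/100 = 0.310000

Check conditions for normal approximation:
  np̂ = 31 ≥ 10 ✓
  n(1-p̂) = 69 ≥ 10 ✓

The sample is large enough, so use a z-interval (normal approximation) for the proportion.

For 95% confidence, z* = 1.96 (from standard normal table)

Standard error: SE = √(p̂(1-p̂)/n) = √(0.310000×0.690000/100) = 0.04624932

Margin of error: E = z* × SE = 1.96 × 0.04624932 = 0.090649

Z-interval: p̂ ± E = 0.310000 ± 0.090649 = (0.219351, 0.400649)

Rounded to 4 decimal places:

(0.2194, 0.4006)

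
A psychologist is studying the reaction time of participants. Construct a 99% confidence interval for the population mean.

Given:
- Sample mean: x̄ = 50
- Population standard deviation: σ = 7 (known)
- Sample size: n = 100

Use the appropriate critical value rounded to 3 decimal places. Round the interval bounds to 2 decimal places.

The population standard deviation σ is known, so use a z-interval (standard normal critical value).

For 99% confidence, z* = 2.576 (from standard normal table)

Standard error: SE = σ/√n = 7/√100 = 0.700000

Margin of error: E = z* × SE = 2.576 × 0.700000 = 1.8032

Z-interval: x̄ ± E = 50 ± 1.8032 = (48.1968, 51.8032)

Rounded to 2 decimal places:

(48.20, 51.80)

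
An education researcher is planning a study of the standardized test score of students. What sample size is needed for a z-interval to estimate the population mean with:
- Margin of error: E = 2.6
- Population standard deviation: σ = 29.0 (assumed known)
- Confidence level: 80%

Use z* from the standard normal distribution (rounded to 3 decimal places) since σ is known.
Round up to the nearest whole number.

Using z* since population σ is known (z-interval formula).

For 80% confidence, z* = 1.282 (from standard normal table)

Sample size formula for z-interval: n = (z*σ/E)²

n = (1.282 × 29.0 / 2.6)²
  = (14.299231)²
  = 204.4680

Round up to the nearest whole number: n = 205

205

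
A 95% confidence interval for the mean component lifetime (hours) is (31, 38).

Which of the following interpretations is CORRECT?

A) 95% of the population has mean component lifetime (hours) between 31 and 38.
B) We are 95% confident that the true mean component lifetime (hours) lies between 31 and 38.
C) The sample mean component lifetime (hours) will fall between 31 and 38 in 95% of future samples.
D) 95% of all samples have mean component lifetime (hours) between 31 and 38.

A confidence interval represents our confidence in the procedure, not a probability statement about the parameter.

Key concept: If we repeated this sampling process many times and computed a 95% CI each time, about 95% of those intervals would contain the true population parameter.

For this specific interval (31, 38):
- Midpoint (point estimate): 34.5
- Margin of error: 3.5

The correct interpretation is the one stating confidence that the true parameter lies in the interval — option B.

B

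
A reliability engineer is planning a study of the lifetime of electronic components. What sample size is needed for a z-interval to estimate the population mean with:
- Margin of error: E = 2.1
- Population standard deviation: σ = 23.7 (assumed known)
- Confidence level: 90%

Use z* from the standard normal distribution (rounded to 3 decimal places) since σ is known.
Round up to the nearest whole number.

Using z* since population σ is known (z-interval formula).

For 90% confidence, z* = 1.645 (from standard normal table)

Sample size formula for z-interval: n = (z*σ/E)²

n = (1.645 × 23.7 / 2.1)²
  = (18.565000)²
  = 344.6592

Round up to the nearest whole number: n = 345

345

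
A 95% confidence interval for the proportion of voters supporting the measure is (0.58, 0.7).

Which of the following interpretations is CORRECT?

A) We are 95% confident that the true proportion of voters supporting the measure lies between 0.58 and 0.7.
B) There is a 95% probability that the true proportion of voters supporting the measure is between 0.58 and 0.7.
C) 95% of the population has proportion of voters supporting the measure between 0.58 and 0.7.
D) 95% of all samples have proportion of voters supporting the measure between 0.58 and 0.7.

A confidence interval represents our confidence in the procedure, not a probability statement about the parameter.

Key concept: If we repeated this sampling process many times and computed a 95% CI each time, about 95% of those intervals would contain the true population parameter.

For this specific interval (0.58, 0.7):
- Midpoint (point estimate): 0.64
- Margin of error: 0.06

The correct interpretation is the one stating confidence that the true parameter lies in the interval — option A.

A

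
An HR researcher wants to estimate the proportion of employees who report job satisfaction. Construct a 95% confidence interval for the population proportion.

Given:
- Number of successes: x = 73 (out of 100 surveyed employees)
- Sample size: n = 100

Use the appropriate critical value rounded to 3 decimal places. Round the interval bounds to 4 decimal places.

Sample proportion: p̂ = 73/100 = 0.730000

Check conditions for normal approximation:
  np̂ = 73 ≥ 10 ✓
  n(1-p̂) = 27 ≥ 10 ✓

The sample is large enough, so use a z-interval (normal approximation) for the proportion.

For 95% confidence, z* = 1.96 (from standard normal table)

Standard error: SE = √(p̂(1-p̂)/n) = √(0.730000×0.270000/100) = 0.04439595

Margin of error: E = z* × SE = 1.96 × 0.04439595 = 0.087016

Z-interval: p̂ ± E = 0.730000 ± 0.087016 = (0.642984, 0.817016)

Rounded to 4 decimal places:

(0.6430, 0.8170)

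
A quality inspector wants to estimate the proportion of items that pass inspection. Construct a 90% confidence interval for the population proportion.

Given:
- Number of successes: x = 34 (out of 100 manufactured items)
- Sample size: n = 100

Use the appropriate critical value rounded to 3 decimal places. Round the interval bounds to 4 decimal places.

Sample proportion: p̂ = 34/100 = 0.340000

Check conditions for normal approximation:
  np̂ = 34 ≥ 10 ✓
  n(1-p̂) = 66 ≥ 10 ✓

The sample is large enough, so use a z-interval (normal approximation) for the proportion.

For 90% confidence, z* = 1.645 (from standard normal table)

Standard error: SE = √(p̂(1-p̂)/n) = √(0.340000×0.660000/100) = 0.04737088

Margin of error: E = z* × SE = 1.645 × 0.04737088 = 0.077925

Z-interval: p̂ ± E = 0.340000 ± 0.077925 = (0.262075, 0.417925)

Rounded to 4 decimal places:

(0.2621, 0.4179)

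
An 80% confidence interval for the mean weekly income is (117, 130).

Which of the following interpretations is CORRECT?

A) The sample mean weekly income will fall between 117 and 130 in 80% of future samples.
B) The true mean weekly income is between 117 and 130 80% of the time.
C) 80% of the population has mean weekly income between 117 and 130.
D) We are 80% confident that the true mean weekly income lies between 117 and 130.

A confidence interval represents our confidence in the procedure, not a probability statement about the parameter.

Key concept: If we repeated this sampling process many times and computed an 80% CI each time, about 80% of those intervals would contain the true population parameter.

For this specific interval (117, 130):
- Midpoint (point estimate): 123.5
- Margin of error: 6.5

The correct interpretation is the one stating confidence that the true parameter lies in the interval — option D.

D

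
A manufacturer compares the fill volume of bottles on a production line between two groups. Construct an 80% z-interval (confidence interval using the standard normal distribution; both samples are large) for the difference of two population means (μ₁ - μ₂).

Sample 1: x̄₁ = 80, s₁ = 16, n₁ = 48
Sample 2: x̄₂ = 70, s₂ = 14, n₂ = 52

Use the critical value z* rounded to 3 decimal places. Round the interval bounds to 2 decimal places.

Both samples are large (n₁ = 48 ≥ 30, n₂ = 52 ≥ 30), so a z-interval for the difference of means applies.

Point estimate: x̄₁ - x̄₂ = 80 - 70 = 10

Standard error: SE = √(s₁²/n₁ + s₂²/n₂)
= √(16²/48 + 14²/52)
= √(5.333333 + 3.769231)
= 3.017046

For 80% confidence, z* = 1.282 (from standard normal table)
Margin of error: E = z* × SE = 1.282 × 3.017046 = 3.8679

Z-interval: (x̄₁ - x̄₂) ± E = 10 ± 3.8679 = (6.1321, 13.8679)

Rounded to 2 decimal places:

(6.13, 13.87)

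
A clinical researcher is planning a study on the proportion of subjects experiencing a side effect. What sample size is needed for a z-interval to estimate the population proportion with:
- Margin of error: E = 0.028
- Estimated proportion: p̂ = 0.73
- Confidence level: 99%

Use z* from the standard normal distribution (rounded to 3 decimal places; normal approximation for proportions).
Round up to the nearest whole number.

Using z* for proportion z-interval (normal approximation).

For 99% confidence, z* = 2.576 (from standard normal table)

Sample size formula for proportion z-interval: n = z*²p̂(1-p̂)/E²

n = 2.576² × 0.73 × 0.27 / 0.028²
  = 6.635776 × 0.1971 / 0.000784
  = 1668.2544

Round up to the nearest whole number: n = 1669

1669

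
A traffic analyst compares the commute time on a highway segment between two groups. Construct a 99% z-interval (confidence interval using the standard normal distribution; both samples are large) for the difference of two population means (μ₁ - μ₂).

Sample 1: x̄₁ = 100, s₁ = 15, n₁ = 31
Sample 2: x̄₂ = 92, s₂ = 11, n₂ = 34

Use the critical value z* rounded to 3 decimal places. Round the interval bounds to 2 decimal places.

Both samples are large (n₁ = 31 ≥ 30, n₂ = 34 ≥ 30), so a z-interval for the difference of means applies.

Point estimate: x̄₁ - x̄₂ = 100 - 92 = 8

Standard error: SE = √(s₁²/n₁ + s₂²/n₂)
= √(15²/31 + 11²/34)
= √(7.258065 + 3.558824)
= 3.288904

For 99% confidence, z* = 2.576 (from standard normal table)
Margin of error: E = z* × SE = 2.576 × 3.288904 = 8.4722

Z-interval: (x̄₁ - x̄₂) ± E = 8 ± 8.4722 = (-0.4722, 16.4722)

Rounded to 2 decimal places:

(-0.47, 16.47)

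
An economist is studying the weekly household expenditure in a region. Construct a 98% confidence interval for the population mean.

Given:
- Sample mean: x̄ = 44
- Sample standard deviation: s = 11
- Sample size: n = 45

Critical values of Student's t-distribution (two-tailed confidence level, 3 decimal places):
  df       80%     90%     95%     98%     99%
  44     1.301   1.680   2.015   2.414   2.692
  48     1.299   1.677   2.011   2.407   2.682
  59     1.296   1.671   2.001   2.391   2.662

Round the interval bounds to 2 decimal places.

The population standard deviation σ is unknown (only the sample standard deviation s is given), so use a t-interval with df = n - 1 = 45 - 1 = 44.

For 98% confidence with df = 44, t* = 2.414 (from t-table)

Standard error: SE = s/√n = 11/√45 = 1.639783

Margin of error: E = t* × SE = 2.414 × 1.639783 = 3.9584

T-interval: x̄ ± E = 44 ± 3.9584 = (40.0416, 47.9584)

Rounded to 2 decimal places:

(40.04, 47.96)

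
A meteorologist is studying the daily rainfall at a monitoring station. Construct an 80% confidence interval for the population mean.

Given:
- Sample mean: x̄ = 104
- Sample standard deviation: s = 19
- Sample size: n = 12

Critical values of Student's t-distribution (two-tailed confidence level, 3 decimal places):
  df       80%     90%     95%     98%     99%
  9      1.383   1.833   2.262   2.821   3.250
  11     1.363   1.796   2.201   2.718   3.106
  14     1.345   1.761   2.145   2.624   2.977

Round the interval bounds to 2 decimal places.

The population standard deviation σ is unknown (only the sample standard deviation s is given), so use a t-interval with df = n - 1 = 12 - 1 = 11.

For 80% confidence with df = 11, t* = 1.363 (from t-table)

Standard error: SE = s/√n = 19/√12 = 5.484828

Margin of error: E = t* × SE = 1.363 × 5.484828 = 7.4758

T-interval: x̄ ± E = 104 ± 7.4758 = (96.5242, 111.4758)

Rounded to 2 decimal places:

(96.52, 111.48)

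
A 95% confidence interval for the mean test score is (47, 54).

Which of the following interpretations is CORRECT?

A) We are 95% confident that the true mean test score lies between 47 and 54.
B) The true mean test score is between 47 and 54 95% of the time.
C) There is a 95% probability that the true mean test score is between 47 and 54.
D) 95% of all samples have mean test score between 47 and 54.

A confidence interval represents our confidence in the procedure, not a probability statement about the parameter.

Key concept: If we repeated this sampling process many times and computed a 95% CI each time, about 95% of those intervals would contain the true population parameter.

For this specific interval (47, 54):
- Midpoint (point estimate): 50.5
- Margin of error: 3.5

The correct interpretation is the one stating confidence that the true parameter lies in the interval — option A.

A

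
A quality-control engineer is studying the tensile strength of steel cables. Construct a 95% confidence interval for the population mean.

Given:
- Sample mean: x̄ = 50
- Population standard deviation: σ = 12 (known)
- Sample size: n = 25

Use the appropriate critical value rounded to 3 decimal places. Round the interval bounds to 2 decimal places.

The population standard deviation σ is known, so use a z-interval (standard normal critical value).

For 95% confidence, z* = 1.96 (from standard normal table)

Standard error: SE = σ/√n = 12/√25 = 2.400000

Margin of error: E = z* × SE = 1.96 × 2.400000 = 4.7040

Z-interval: x̄ ± E = 50 ± 4.7040 = (45.2960, 54.7040)

Rounded to 2 decimal places:

(45.30, 54.70)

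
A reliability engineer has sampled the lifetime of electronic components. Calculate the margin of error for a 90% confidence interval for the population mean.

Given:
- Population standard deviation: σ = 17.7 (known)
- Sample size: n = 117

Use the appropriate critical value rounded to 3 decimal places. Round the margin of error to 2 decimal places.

The population standard deviation σ is known, so use the z-interval margin of error formula.

For 90% confidence, z* = 1.645 (from standard normal table)

Margin of error formula for z-interval: E = z* × σ/√n

E = 1.645 × 17.7/√117
  = 1.645 × 1.636366
  = 2.6918

Rounded to 2 decimal places:

2.69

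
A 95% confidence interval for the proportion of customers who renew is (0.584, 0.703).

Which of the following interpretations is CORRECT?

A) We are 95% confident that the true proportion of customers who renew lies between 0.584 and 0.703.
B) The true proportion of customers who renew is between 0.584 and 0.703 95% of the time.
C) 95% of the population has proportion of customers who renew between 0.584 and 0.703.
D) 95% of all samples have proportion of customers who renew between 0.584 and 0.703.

A confidence interval represents our confidence in the procedure, not a probability statement about the parameter.

Key concept: If we repeated this sampling process many times and computed a 95% CI each time, about 95% of those intervals would contain the true population parameter.

For this specific interval (0.584, 0.703):
- Midpoint (point estimate): 0.6435
- Margin of error: 0.0595

The correct interpretation is the one stating confidence that the true parameter lies in the interval — option A.

A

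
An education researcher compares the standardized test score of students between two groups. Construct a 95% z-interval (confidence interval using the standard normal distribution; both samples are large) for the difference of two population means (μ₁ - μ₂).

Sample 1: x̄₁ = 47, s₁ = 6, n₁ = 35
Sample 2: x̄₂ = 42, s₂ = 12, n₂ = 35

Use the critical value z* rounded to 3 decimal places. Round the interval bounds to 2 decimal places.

Both samples are large (n₁ = 35 ≥ 30, n₂ = 35 ≥ 30), so a z-interval for the difference of means applies.

Point estimate: x̄₁ - x̄₂ = 47 - 42 = 5

Standard error: SE = √(s₁²/n₁ + s₂²/n₂)
= √(6²/35 + 12²/35)
= √(1.028571 + 4.114286)
= 2.267787

For 95% confidence, z* = 1.96 (from standard normal table)
Margin of error: E = z* × SE = 1.96 × 2.267787 = 4.4449

Z-interval: (x̄₁ - x̄₂) ± E = 5 ± 4.4449 = (0.5551, 9.4449)

Rounded to 2 decimal places:

(0.56, 9.44)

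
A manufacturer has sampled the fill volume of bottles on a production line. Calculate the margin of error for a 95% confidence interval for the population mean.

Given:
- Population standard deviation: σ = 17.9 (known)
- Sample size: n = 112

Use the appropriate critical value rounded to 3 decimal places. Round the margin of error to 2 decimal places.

The population standard deviation σ is known, so use the z-interval margin of error formula.

For 95% confidence, z* = 1.96 (from standard normal table)

Margin of error formula for z-interval: E = z* × σ/√n

E = 1.96 × 17.9/√112
  = 1.96 × 1.691391
  = 3.3151

Rounded to 2 decimal places:

3.32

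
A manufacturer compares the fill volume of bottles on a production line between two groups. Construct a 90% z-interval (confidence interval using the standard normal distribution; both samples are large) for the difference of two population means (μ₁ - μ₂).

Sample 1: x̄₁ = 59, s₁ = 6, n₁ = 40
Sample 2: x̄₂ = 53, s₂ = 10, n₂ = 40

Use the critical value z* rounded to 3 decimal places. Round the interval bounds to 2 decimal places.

Both samples are large (n₁ = 40 ≥ 30, n₂ = 40 ≥ 30), so a z-interval for the difference of means applies.

Point estimate: x̄₁ - x̄₂ = 59 - 53 = 6

Standard error: SE = √(s₁²/n₁ + s₂²/n₂)
= √(6²/40 + 10²/40)
= √(0.900000 + 2.500000)
= 1.843909

For 90% confidence, z* = 1.645 (from standard normal table)
Margin of error: E = z* × SE = 1.645 × 1.843909 = 3.0332

Z-interval: (x̄₁ - x̄₂) ± E = 6 ± 3.0332 = (2.9668, 9.0332)

Rounded to 2 decimal places:

(2.97, 9.03)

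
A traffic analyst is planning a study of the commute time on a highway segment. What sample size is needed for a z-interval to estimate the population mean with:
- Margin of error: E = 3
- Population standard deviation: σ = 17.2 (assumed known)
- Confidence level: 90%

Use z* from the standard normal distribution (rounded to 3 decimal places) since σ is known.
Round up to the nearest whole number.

Using z* since population σ is known (z-interval formula).

For 90% confidence, z* = 1.645 (from standard normal table)

Sample size formula for z-interval: n = (z*σ/E)²

n = (1.645 × 17.2 / 3)²
  = (9.431333)²
  = 88.9500

Round up to the nearest whole number: n = 89

89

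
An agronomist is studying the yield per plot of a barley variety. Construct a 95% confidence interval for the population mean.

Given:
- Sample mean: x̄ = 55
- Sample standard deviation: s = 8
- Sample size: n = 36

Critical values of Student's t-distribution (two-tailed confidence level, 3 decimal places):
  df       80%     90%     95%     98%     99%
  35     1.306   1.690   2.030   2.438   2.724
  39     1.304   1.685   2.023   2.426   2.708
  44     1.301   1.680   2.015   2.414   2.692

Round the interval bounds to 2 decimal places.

The population standard deviation σ is unknown (only the sample standard deviation s is given), so use a t-interval with df = n - 1 = 36 - 1 = 35.

For 95% confidence with df = 35, t* = 2.030 (from t-table)

Standard error: SE = s/√n = 8/√36 = 1.333333

Margin of error: E = t* × SE = 2.030 × 1.333333 = 2.7067

T-interval: x̄ ± E = 55 ± 2.7067 = (52.2933, 57.7067)

Rounded to 2 decimal places:

(52.29, 57.71)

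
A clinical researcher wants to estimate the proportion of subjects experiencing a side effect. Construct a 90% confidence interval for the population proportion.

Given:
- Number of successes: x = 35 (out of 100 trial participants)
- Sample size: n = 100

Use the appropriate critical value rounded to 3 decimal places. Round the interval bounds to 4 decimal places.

Sample proportion: p̂ = 35/100 = 0.350000

Check conditions for normal approximation:
  np̂ = 35 ≥ 10 ✓
  n(1-p̂) = 65 ≥ 10 ✓

The sample is large enough, so use a z-interval (normal approximation) for the proportion.

For 90% confidence, z* = 1.645 (from standard normal table)

Standard error: SE = √(p̂(1-p̂)/n) = √(0.350000×0.650000/100) = 0.04769696

Margin of error: E = z* × SE = 1.645 × 0.04769696 = 0.078461

Z-interval: p̂ ± E = 0.350000 ± 0.078461 = (0.271539, 0.428461)

Rounded to 4 decimal places:

(0.2715, 0.4285)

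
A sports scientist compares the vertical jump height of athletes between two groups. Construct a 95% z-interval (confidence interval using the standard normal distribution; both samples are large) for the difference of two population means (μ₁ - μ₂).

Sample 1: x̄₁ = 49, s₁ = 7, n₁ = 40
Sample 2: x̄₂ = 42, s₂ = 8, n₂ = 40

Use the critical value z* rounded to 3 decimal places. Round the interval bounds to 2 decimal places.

Both samples are large (n₁ = 40 ≥ 30, n₂ = 40 ≥ 30), so a z-interval for the difference of means applies.

Point estimate: x̄₁ - x̄₂ = 49 - 42 = 7

Standard error: SE = √(s₁²/n₁ + s₂²/n₂)
= √(7²/40 + 8²/40)
= √(1.225000 + 1.600000)
= 1.680774

For 95% confidence, z* = 1.96 (from standard normal table)
Margin of error: E = z* × SE = 1.96 × 1.680774 = 3.2943

Z-interval: (x̄₁ - x̄₂) ± E = 7 ± 3.2943 = (3.7057, 10.2943)

Rounded to 2 decimal places:

(3.71, 10.29)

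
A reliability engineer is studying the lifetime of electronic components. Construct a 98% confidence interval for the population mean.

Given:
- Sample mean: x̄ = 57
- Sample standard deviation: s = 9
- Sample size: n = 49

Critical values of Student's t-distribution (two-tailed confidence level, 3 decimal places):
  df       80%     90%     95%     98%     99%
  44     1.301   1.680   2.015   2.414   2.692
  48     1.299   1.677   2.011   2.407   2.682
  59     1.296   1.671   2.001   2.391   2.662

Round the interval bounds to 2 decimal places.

The population standard deviation σ is unknown (only the sample standard deviation s is given), so use a t-interval with df = n - 1 = 49 - 1 = 48.

For 98% confidence with df = 48, t* = 2.407 (from t-table)

Standard error: SE = s/√n = 9/√49 = 1.285714

Margin of error: E = t* × SE = 2.407 × 1.285714 = 3.0947

T-interval: x̄ ± E = 57 ± 3.0947 = (53.9053, 60.0947)

Rounded to 2 decimal places:

(53.91, 60.09)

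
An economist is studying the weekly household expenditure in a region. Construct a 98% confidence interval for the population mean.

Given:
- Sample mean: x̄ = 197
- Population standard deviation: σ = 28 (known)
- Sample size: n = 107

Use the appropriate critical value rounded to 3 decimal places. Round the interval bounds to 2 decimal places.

The population standard deviation σ is known, so use a z-interval (standard normal critical value).

For 98% confidence, z* = 2.326 (from standard normal table)

Standard error: SE = σ/√n = 28/√107 = 2.706862

Margin of error: E = z* × SE = 2.326 × 2.706862 = 6.2962

Z-interval: x̄ ± E = 197 ± 6.2962 = (190.7038, 203.2962)

Rounded to 2 decimal places:

(190.70, 203.30)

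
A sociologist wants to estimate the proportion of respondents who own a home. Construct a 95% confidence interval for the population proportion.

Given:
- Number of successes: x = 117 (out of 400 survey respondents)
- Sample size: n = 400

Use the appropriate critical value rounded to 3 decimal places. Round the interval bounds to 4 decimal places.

Sample proportion: p̂ = 117/400 = 0.292500

Check conditions for normal approximation:
  np̂ = 117 ≥ 10 ✓
  n(1-p̂) = 283 ≥ 10 ✓

The sample is large enough, so use a z-interval (normal approximation) for the proportion.

For 95% confidence, z* = 1.96 (from standard normal table)

Standard error: SE = √(p̂(1-p̂)/n) = √(0.292500×0.707500/400) = 0.02274554

Margin of error: E = z* × SE = 1.96 × 0.02274554 = 0.044581

Z-interval: p̂ ± E = 0.292500 ± 0.044581 = (0.247919, 0.337081)

Rounded to 4 decimal places:

(0.2479, 0.3371)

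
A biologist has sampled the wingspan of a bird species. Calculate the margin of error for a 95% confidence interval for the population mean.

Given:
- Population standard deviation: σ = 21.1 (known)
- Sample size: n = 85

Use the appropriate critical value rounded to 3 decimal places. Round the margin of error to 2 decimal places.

The population standard deviation σ is known, so use the z-interval margin of error formula.

For 95% confidence, z* = 1.96 (from standard normal table)

Margin of error formula for z-interval: E = z* × σ/√n

E = 1.96 × 21.1/√85
  = 1.96 × 2.288616
  = 4.4857

Rounded to 2 decimal places:

4.49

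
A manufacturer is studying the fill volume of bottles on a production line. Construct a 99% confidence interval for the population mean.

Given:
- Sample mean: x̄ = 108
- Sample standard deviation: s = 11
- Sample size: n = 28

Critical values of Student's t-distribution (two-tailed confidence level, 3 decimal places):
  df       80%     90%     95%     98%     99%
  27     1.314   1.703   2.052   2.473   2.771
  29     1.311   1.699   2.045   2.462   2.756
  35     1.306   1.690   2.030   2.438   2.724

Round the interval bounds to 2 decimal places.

The population standard deviation σ is unknown (only the sample standard deviation s is given), so use a t-interval with df = n - 1 = 28 - 1 = 27.

For 99% confidence with df = 27, t* = 2.771 (from t-table)

Standard error: SE = s/√n = 11/√28 = 2.078805

Margin of error: E = t* × SE = 2.771 × 2.078805 = 5.7604

T-interval: x̄ ± E = 108 ± 5.7604 = (102.2396, 113.7604)

Rounded to 2 decimal places:

(102.24, 113.76)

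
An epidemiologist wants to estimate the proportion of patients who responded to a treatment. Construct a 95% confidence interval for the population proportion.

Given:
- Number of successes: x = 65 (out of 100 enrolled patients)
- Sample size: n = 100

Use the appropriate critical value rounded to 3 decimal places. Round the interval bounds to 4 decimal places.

Sample proportion: p̂ = 65/100 = 0.650000

Check conditions for normal approximation:
  np̂ = 65 ≥ 10 ✓
  n(1-p̂) = 35 ≥ 10 ✓

The sample is large enough, so use a z-interval (normal approximation) for the proportion.

For 95% confidence, z* = 1.96 (from standard normal table)

Standard error: SE = √(p̂(1-p̂)/n) = √(0.650000×0.350000/100) = 0.04769696

Margin of error: E = z* × SE = 1.96 × 0.04769696 = 0.093486

Z-interval: p̂ ± E = 0.650000 ± 0.093486 = (0.556514, 0.743486)

Rounded to 4 decimal places:

(0.5565, 0.7435)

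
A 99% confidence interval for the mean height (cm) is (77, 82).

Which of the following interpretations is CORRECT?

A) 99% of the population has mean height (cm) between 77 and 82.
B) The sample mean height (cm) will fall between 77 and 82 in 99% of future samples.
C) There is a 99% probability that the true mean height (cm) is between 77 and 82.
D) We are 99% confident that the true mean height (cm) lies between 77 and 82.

A confidence interval represents our confidence in the procedure, not a probability statement about the parameter.

Key concept: If we repeated this sampling process many times and computed a 99% CI each time, about 99% of those intervals would contain the true population parameter.

For this specific interval (77, 82):
- Midpoint (point estimate): 79.5
- Margin of error: 2.5

The correct interpretation is the one stating confidence that the true parameter lies in the interval — option D.

D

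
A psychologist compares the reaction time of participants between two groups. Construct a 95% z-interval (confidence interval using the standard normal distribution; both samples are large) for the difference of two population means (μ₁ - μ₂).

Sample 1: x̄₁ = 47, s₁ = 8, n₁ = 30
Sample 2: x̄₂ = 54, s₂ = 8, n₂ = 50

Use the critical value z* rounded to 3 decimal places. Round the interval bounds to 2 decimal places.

Both samples are large (n₁ = 30 ≥ 30, n₂ = 50 ≥ 30), so a z-interval for the difference of means applies.

Point estimate: x̄₁ - x̄₂ = 47 - 54 = -7

Standard error: SE = √(s₁²/n₁ + s₂²/n₂)
= √(8²/30 + 8²/50)
= √(2.133333 + 1.280000)
= 1.847521

For 95% confidence, z* = 1.96 (from standard normal table)
Margin of error: E = z* × SE = 1.96 × 1.847521 = 3.6211

Z-interval: (x̄₁ - x̄₂) ± E = -7 ± 3.6211 = (-10.6211, -3.3789)

Rounded to 2 decimal places:

(-10.62, -3.38)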